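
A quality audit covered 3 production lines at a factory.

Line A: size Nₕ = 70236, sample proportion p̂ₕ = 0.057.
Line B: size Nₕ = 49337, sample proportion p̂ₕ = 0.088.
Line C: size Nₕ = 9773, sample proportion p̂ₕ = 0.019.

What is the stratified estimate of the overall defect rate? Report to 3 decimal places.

Wₕ = Nₕ/N with N = 129346: 0.5430, 0.3814, 0.0756.
p̂_st = 0.5430·0.057 + 0.3814·0.088 + 0.0756·0.019 ≈ 0.06595... → 0.066.

0.066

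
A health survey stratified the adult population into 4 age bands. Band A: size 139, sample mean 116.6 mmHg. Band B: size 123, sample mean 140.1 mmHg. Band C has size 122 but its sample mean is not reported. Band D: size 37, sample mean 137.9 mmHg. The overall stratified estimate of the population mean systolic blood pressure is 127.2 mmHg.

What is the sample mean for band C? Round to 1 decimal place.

Σ Nₕx̄ₕ = N·μ, so 122·x̄_C = 421·127.2 − (139·116.6 + 123·140.1 + 37·137.9).
= 53551.2 − 38542 = 15009.2.
x̄_C = 15009.2 / 122 = 123.026... → 123.0.

123.0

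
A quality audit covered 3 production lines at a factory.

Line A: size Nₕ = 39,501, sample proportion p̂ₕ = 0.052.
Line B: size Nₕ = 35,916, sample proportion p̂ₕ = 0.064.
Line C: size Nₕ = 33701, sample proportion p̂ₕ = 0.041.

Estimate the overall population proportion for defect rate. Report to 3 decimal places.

Wₕ = Nₕ/N with N = 109118: 0.3620, 0.3291, 0.3088.
p̂_st = 0.3620·0.052 + 0.3291·0.064 + 0.3088·0.041 ≈ 0.05255... → 0.053.

0.053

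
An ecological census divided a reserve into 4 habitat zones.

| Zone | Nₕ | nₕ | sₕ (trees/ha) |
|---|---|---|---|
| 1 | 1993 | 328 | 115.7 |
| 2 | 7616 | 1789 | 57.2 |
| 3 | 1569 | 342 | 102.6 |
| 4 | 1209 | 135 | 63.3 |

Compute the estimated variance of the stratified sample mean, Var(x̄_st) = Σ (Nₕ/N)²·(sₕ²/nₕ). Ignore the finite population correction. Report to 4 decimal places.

2.5245

N = 12387. Term for each stratum: Wₕ²sₕ²/nₕ.
Var(x̄_st) = 1.0565139 + 0.6913585 + 0.4938354 + 0.2827444 = 2.5244522 → 2.5245.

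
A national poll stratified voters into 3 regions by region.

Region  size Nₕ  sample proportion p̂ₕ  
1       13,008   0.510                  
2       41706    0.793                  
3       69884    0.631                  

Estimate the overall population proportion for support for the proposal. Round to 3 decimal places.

0.673

Wₕ = Nₕ/N with N = 124598: 0.1044, 0.3347, 0.5609.
p̂_st = 0.1044·0.510 + 0.3347·0.793 + 0.5609·0.631 ≈ 0.67259... → 0.673.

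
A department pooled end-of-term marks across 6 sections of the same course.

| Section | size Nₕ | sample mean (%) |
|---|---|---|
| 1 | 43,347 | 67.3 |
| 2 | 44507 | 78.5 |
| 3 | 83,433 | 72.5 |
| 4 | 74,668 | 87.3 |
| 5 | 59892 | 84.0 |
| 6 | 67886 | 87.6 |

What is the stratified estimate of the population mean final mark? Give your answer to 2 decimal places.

80.15

N = 43347 + 44507 + 83433 + 74668 + 59892 + 67886 = 373733.
The stratified mean weights each stratum mean by its population share Nₕ/N.
Σ Nₕx̄ₕ = 43347·67.3 + 44507·78.5 + 83433·72.5 + 74668·87.3 + 59892·84.0 + 67886·87.6 = 2917253.1 + 3493799.5 + 6048892.5 + 6518516.4 + 5030928 + 5946813.6 = 29956203.1.
Divide by N: 29956203.1 / 373733 = 80.1540... → 80.15.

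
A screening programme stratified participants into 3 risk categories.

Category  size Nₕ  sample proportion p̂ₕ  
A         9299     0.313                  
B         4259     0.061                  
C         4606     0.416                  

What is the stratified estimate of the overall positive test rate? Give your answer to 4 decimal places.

Wₕ = Nₕ/N with N = 18164: 0.5119, 0.2345, 0.2536.
p̂_st = 0.5119·0.313 + 0.2345·0.061 + 0.2536·0.416 ≈ 0.280031... → 0.2800.

0.2800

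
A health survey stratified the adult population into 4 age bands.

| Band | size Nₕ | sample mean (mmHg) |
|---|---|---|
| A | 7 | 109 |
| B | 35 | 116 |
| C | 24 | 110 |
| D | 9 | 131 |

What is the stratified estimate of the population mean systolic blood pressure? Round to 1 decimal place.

115.2

N = 7 + 35 + 24 + 9 = 75.
The stratified mean weights each stratum mean by its population share Nₕ/N.
Σ Nₕx̄ₕ = 7·109 + 35·116 + 24·110 + 9·131 = 763 + 4060 + 2640 + 1179 = 8642.
Divide by N: 8642 / 75 = 115.227... → 115.2.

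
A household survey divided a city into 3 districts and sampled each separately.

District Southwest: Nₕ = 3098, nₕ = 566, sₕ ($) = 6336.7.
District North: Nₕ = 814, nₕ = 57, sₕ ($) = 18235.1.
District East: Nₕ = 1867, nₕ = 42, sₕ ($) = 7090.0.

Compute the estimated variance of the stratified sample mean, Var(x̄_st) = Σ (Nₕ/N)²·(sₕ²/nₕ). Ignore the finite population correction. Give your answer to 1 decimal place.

N = 5779. Term for each stratum: Wₕ²sₕ²/nₕ.
Var(x̄_st) = 20387.6561 + 115740.3693 + 124918.4040 = 261046.4295 → 261046.4.

261046.4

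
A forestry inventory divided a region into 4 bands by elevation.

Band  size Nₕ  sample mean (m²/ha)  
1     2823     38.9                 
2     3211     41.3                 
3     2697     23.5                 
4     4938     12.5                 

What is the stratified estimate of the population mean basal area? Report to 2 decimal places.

N = 13669; weights Wₕ = Nₕ/N = (0.2065, 0.2349, 0.1973, 0.3613).
x̄_st = Σ Wₕ·x̄ₕ = 0.2065·38.9 + 0.2349·41.3 + 0.1973·23.5 + 0.3613·12.5 ≈ 26.8881...
→ 26.89.

26.89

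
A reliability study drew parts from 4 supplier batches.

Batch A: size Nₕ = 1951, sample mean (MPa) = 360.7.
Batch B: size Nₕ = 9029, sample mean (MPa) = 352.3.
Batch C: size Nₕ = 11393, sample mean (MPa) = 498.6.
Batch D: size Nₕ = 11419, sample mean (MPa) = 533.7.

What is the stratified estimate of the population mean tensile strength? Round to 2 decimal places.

N = 1951 + 9029 + 11393 + 11419 = 33792.
The stratified mean weights each stratum mean by its population share Nₕ/N.
Σ Nₕx̄ₕ = 1951·360.7 + 9029·352.3 + 11393·498.6 + 11419·533.7 = 703725.7 + 3180916.7 + 5680549.8 + 6094320.3 = 15659512.5.
Divide by N: 15659512.5 / 33792 = 463.4089... → 463.41.

463.41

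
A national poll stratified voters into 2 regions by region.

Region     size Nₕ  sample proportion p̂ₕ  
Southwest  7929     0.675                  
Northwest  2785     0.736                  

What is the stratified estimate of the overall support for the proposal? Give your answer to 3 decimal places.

Wₕ = Nₕ/N with N = 10714: 0.7401, 0.2599.
p̂_st = 0.7401·0.675 + 0.2599·0.736 ≈ 0.69086... → 0.691.

0.691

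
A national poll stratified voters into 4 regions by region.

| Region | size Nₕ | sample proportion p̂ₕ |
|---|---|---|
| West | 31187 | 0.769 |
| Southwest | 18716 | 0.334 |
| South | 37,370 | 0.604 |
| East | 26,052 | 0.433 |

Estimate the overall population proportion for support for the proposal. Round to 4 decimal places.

0.5655

Wₕ = Nₕ/N with N = 113325: 0.2752, 0.1652, 0.3298, 0.2299.
p̂_st = 0.2752·0.769 + 0.1652·0.334 + 0.3298·0.604 + 0.2299·0.433 ≈ 0.565506... → 0.5655.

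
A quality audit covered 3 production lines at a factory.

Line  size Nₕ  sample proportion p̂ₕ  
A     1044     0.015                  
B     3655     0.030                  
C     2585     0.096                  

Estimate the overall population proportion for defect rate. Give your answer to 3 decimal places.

0.051

Wₕ = Nₕ/N with N = 7284: 0.1433, 0.5018, 0.3549.
p̂_st = 0.1433·0.015 + 0.5018·0.030 + 0.3549·0.096 ≈ 0.05127... → 0.051.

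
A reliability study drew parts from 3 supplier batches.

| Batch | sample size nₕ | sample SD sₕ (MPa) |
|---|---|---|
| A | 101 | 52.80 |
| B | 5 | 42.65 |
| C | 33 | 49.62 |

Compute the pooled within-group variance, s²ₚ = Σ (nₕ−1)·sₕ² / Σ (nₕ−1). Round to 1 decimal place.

Degrees of freedom: 100 + 4 + 32 = 136.
Σ(nₕ−1)sₕ² = 100·2787.84 + 4·1819.0225 + 32·2462.1444 = 364848.7108.
s²ₚ = 364848.7108 / 136 = 2682.711... → 2682.7.

2682.7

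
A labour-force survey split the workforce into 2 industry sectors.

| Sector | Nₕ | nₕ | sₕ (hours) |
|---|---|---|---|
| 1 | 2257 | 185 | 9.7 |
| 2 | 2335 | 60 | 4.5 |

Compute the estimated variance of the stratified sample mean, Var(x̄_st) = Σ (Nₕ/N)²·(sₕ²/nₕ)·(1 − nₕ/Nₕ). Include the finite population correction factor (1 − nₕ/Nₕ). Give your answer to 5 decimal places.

0.19782

N = 4592; Wₕ = Nₕ/N.
sector 1: (2257/4592)²·9.7²/185·(1 − 185/2257) = 0.11279486
sector 2: (2335/4592)²·4.5²/60·(1 − 60/2335) = 0.08502337
Sum = 0.19781822 → 0.19782.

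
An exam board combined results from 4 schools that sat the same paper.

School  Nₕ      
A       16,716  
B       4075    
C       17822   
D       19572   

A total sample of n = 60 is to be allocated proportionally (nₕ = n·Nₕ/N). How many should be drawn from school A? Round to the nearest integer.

Share of school A = 16716/58185 = 0.28729.
Allocate 60 × 0.28729 = 17.237... → 17.

17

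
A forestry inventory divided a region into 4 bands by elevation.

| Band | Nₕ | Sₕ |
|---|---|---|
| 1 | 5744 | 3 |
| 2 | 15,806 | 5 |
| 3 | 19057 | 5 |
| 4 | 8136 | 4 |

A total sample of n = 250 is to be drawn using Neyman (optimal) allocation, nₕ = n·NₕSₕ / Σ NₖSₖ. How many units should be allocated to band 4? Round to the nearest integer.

36

1: NₕSₕ = 5744·3 = 17232
2: NₕSₕ = 15806·5 = 79030
3: NₕSₕ = 19057·5 = 95285
4: NₕSₕ = 8136·4 = 32544
Σ NₕSₕ = 224091.
n_4 = 250·32544/224091 = 36.307... → 36.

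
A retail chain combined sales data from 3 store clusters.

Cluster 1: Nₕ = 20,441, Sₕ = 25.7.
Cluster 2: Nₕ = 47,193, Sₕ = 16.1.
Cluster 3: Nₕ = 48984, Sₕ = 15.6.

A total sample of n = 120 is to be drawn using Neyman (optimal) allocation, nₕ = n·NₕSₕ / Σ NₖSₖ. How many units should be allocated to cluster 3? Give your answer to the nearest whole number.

45

Σ NₕSₕ = 20441·25.7 + 47193·16.1 + 48984·15.6 = 2049291.4.
Share for 3: 764150.4/2049291.4 = 0.37289.
n_3 = 120 × 0.37289 = 44.746... → 45.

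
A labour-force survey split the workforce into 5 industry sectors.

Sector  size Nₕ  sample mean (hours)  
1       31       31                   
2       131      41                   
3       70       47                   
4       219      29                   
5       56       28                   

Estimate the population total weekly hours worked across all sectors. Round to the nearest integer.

Population total = Σ Nₕ·x̄ₕ (each stratum's size times its mean).
31·31 + 131·41 + 70·47 + 219·29 + 56·28 = 961 + 5371 + 3290 + 6351 + 1568 = 17541.

17541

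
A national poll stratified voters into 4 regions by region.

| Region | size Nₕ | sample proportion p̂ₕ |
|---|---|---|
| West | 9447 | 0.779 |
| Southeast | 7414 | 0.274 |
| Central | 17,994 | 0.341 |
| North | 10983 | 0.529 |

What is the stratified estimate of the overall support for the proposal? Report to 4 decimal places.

0.4655

Wₕ = Nₕ/N with N = 45838: 0.2061, 0.1617, 0.3926, 0.2396.
p̂_st = 0.2061·0.779 + 0.1617·0.274 + 0.3926·0.341 + 0.2396·0.529 ≈ 0.465479... → 0.4655.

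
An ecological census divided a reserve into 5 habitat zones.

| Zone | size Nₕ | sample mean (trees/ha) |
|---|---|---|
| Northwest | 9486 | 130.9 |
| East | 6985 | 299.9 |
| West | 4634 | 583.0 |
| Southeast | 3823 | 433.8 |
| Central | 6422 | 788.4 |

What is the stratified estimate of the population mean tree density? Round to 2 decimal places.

x̄_st = (Σ Nₕx̄ₕ) / (Σ Nₕ) = (9486·130.9 + 6985·299.9 + 4634·583.0 + 3823·433.8 + 6422·788.4) / 31350
= 12759663.1 / 31350 = 407.0068... → 407.01.

407.01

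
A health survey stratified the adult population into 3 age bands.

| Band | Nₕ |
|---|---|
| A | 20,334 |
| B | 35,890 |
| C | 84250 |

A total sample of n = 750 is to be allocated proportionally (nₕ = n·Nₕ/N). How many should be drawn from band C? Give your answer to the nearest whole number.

450

N = 20334 + 35890 + 84250 = 140474.
n_C = 750·84250/140474 = 449.816... → 450.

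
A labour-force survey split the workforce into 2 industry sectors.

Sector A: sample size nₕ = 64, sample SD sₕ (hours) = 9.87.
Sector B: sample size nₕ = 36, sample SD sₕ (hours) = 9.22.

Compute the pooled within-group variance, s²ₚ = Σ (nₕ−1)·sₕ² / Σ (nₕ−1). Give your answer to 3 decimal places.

A: (64−1)·9.87² = 63·97.4169 = 6137.2647
B: (36−1)·9.22² = 35·85.0084 = 2975.294
Numerator = 9112.5587; denominator = Σ(nₕ−1) = 98.
s²ₚ = 9112.5587/98 = 92.98529... → 92.985.

92.985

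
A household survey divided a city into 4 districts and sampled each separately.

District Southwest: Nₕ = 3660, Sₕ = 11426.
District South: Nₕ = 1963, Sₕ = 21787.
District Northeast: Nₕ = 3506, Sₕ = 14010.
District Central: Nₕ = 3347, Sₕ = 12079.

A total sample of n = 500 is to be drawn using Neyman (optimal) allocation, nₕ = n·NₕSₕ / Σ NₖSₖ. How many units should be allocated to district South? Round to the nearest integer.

Σ NₕSₕ = 3660·11426 + 1963·21787 + 3506·14010 + 3347·12079 = 174134514.
Share for South: 42767881/174134514 = 0.24560.
n_South = 500 × 0.24560 = 122.801... → 123.

123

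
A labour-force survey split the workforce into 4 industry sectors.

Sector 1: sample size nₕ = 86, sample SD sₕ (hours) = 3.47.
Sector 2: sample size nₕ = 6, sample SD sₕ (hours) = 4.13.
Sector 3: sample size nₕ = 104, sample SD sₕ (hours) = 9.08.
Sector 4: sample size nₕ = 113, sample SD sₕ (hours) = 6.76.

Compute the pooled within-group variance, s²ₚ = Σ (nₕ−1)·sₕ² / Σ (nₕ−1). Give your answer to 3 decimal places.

48.259

Degrees of freedom: 85 + 5 + 103 + 112 = 305.
Σ(nₕ−1)sₕ² = 85·12.0409 + 5·17.0569 + 103·82.4464 + 112·45.6976 = 14718.8714.
s²ₚ = 14718.8714 / 305 = 48.25859... → 48.259.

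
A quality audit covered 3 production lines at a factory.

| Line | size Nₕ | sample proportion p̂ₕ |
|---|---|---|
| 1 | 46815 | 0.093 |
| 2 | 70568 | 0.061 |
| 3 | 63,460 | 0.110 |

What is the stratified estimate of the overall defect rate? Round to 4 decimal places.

N = 46815 + 70568 + 63460 = 180843.
Overall proportion = Σ (Nₕ/N)·p̂ₕ.
Σ Nₕp̂ₕ = 4353.795 + 4304.648 + 6980.6 = 15639.043.
15639.043 / 180843 = 0.086479... → 0.0865.

0.0865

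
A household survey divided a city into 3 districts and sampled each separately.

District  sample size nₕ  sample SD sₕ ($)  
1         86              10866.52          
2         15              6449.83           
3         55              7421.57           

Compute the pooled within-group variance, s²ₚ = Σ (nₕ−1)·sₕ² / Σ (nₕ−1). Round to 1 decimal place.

Degrees of freedom: 85 + 14 + 54 = 153.
Σ(nₕ−1)sₕ² = 85·118081256.9104 + 14·41600307.0289 + 54·55079701.2649 = 13593615004.0932.
s²ₚ = 13593615004.0932 / 153 = 88847156.889... → 88847156.9.

88847156.9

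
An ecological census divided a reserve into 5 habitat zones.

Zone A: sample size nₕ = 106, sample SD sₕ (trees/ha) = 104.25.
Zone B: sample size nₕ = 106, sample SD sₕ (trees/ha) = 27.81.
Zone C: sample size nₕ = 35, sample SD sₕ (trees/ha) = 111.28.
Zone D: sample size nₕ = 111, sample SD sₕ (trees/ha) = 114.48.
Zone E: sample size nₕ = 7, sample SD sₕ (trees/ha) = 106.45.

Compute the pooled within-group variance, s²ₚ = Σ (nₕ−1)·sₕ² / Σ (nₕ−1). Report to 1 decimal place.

8758.3

A: (106−1)·104.25² = 105·10868.0625 = 1141146.5625
B: (106−1)·27.81² = 105·773.3961 = 81206.5905
C: (35−1)·111.28² = 34·12383.2384 = 421030.1056
D: (111−1)·114.48² = 110·13105.6704 = 1441623.744
E: (7−1)·106.45² = 6·11331.6025 = 67989.615
Numerator = 3152996.6176; denominator = Σ(nₕ−1) = 360.
s²ₚ = 3152996.6176/360 = 8758.324... → 8758.3.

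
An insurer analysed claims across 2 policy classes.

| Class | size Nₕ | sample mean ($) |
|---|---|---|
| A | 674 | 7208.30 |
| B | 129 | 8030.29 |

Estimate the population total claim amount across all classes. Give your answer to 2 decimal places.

Estimate total by summing Nₕ·x̄ₕ over strata.
674·7208.30 + 129·8030.29 = 4858394.2 + 1035907.41 = 5894301.61.

5894301.61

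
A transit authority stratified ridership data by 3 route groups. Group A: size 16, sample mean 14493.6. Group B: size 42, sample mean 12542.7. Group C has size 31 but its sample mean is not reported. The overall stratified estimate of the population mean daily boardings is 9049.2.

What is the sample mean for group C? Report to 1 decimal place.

1506.1

N = 16 + 42 + 31 = 89.
Overall total = μ·N = 9049.2·89 = 805378.8.
Subtract the known strata: 16·14493.6 + 42·12542.7 = 758691.
Remaining total for group C: 805378.8 − 758691 = 46687.8.
Divide by its size: 46687.8 / 31 = 1506.058... → 1506.1.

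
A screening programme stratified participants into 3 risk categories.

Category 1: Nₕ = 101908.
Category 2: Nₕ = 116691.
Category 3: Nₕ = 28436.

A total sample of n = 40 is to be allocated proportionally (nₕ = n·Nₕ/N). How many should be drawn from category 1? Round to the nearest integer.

N = 101908 + 116691 + 28436 = 247035.
n_1 = 40·101908/247035 = 16.501... → 17.

17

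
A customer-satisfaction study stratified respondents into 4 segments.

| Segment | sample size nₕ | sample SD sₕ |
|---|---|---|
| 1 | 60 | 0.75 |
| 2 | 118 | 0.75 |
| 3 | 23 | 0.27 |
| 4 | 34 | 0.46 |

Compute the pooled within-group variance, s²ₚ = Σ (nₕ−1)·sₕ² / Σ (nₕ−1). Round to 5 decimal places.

0.46574

1: (60−1)·0.75² = 59·0.5625 = 33.1875
2: (118−1)·0.75² = 117·0.5625 = 65.8125
3: (23−1)·0.27² = 22·0.0729 = 1.6038
4: (34−1)·0.46² = 33·0.2116 = 6.9828
Numerator = 107.5866; denominator = Σ(nₕ−1) = 231.
s²ₚ = 107.5866/231 = 0.4657429... → 0.46574.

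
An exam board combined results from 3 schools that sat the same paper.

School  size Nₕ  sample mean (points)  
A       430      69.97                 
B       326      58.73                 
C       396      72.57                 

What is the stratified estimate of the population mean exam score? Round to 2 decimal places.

67.68

x̄_st = (Σ Nₕx̄ₕ) / (Σ Nₕ) = (430·69.97 + 326·58.73 + 396·72.57) / 1152
= 77970.8 / 1152 = 67.6830... → 67.68.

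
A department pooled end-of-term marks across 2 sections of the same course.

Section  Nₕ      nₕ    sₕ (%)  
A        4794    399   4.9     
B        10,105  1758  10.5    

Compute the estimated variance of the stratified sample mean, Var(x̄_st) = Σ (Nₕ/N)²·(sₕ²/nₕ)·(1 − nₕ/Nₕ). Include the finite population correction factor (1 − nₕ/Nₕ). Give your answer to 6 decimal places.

0.029541

N = 14899; Wₕ = Nₕ/N.
section A: (4794/14899)²·4.9²/399·(1 − 399/4794) = 0.005711655
section B: (10105/14899)²·10.5²/1758·(1 − 1758/10105) = 0.023829351
Sum = 0.029541006 → 0.029541.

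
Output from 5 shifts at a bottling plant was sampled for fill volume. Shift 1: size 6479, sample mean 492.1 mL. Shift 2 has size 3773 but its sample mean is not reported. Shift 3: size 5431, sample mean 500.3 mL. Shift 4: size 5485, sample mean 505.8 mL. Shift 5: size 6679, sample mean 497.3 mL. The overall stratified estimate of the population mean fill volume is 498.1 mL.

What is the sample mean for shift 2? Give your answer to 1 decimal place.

495.5

N = 6479 + 3773 + 5431 + 5485 + 6679 = 27847.
Overall total = μ·N = 498.1·27847 = 13870590.7.
Subtract the known strata: 6479·492.1 + 5431·500.3 + 5485·505.8 + 6679·497.3 = 12001224.9.
Remaining total for shift 2: 13870590.7 − 12001224.9 = 1869365.8.
Divide by its size: 1869365.8 / 3773 = 495.459... → 495.5.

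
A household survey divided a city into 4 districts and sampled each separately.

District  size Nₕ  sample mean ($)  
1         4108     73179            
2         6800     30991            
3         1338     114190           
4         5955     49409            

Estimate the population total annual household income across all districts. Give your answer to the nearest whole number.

Estimate total by summing Nₕ·x̄ₕ over strata.
4108·73179 + 6800·30991 + 1338·114190 + 5955·49409 = 300619332 + 210738800 + 152786220 + 294230595 = 958374947.

958374947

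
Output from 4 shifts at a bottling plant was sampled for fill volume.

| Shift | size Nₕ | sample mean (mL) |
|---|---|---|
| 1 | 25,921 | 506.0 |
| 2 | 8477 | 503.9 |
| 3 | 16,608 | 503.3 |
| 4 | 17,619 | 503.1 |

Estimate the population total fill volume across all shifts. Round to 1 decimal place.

34610511.6

1: 25921·506.0 = 13116026
2: 8477·503.9 = 4271560.3
3: 16608·503.3 = 8358806.4
4: 17619·503.1 = 8864118.9
τ̂ = Σ Nₕx̄ₕ = 34610511.6.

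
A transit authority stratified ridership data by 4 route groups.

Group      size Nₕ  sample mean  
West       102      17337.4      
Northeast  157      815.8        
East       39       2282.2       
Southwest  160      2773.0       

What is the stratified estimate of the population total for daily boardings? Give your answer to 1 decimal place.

Population total = Σ Nₕ·x̄ₕ (each stratum's size times its mean).
102·17337.4 + 157·815.8 + 39·2282.2 + 160·2773.0 = 1768414.8 + 128080.6 + 89005.8 + 443680 = 2429181.2.

2429181.2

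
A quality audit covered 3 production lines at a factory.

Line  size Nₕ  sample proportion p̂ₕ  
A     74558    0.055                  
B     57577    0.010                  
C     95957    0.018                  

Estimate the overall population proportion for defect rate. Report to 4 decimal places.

Wₕ = Nₕ/N with N = 228092: 0.3269, 0.2524, 0.4207.
p̂_st = 0.3269·0.055 + 0.2524·0.010 + 0.4207·0.018 ≈ 0.028075... → 0.0281.

0.0281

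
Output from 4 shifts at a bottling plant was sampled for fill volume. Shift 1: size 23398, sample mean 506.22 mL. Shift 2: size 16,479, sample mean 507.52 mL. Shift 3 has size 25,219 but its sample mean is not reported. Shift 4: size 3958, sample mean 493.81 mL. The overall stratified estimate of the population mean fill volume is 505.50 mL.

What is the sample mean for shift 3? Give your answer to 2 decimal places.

N = 23398 + 16479 + 25219 + 3958 = 69054.
Overall total = μ·N = 505.50·69054 = 34906797.
Subtract the known strata: 23398·506.22 + 16479·507.52 + 3958·493.81 = 22162457.62.
Remaining total for shift 3: 34906797 − 22162457.62 = 12744339.38.
Divide by its size: 12744339.38 / 25219 = 505.3467... → 505.35.

505.35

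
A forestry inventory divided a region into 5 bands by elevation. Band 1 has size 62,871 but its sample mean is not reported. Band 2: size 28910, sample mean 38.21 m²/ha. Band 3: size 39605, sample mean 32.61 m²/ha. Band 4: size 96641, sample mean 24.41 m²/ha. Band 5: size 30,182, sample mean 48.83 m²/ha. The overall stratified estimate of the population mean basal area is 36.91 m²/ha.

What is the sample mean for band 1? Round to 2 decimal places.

N = 62871 + 28910 + 39605 + 96641 + 30182 = 258209.
Overall total = μ·N = 36.91·258209 = 9530494.19.
Subtract the known strata: 28910·38.21 + 39605·32.61 + 96641·24.41 + 30182·48.83 = 6228964.02.
Remaining total for band 1: 9530494.19 − 6228964.02 = 3301530.17.
Divide by its size: 3301530.17 / 62871 = 52.5128... → 52.51.

52.51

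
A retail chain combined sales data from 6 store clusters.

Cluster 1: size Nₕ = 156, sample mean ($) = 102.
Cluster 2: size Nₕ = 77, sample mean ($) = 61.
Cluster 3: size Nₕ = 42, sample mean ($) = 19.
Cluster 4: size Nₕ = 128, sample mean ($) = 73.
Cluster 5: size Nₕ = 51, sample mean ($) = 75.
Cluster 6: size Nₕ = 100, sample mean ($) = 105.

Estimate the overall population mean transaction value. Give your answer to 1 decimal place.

x̄_st = (Σ Nₕx̄ₕ) / (Σ Nₕ) = (156·102 + 77·61 + 42·19 + 128·73 + 51·75 + 100·105) / 554
= 45076 / 554 = 81.365... → 81.4.

81.4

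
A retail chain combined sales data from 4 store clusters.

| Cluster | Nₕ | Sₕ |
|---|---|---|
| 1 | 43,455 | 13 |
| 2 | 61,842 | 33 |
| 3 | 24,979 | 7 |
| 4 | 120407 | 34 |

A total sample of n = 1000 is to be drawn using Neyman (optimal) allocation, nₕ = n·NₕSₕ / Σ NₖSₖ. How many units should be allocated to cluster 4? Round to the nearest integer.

1: NₕSₕ = 43455·13 = 564915
2: NₕSₕ = 61842·33 = 2040786
3: NₕSₕ = 24979·7 = 174853
4: NₕSₕ = 120407·34 = 4093838
Σ NₕSₕ = 6874392.
n_4 = 1000·4093838/6874392 = 595.520... → 596.

596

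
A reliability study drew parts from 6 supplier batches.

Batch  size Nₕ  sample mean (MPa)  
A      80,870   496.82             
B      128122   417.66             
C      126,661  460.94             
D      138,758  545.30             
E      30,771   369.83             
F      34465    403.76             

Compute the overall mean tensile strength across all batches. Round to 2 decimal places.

468.89

N = 80870 + 128122 + 126661 + 138758 + 30771 + 34465 = 539647.
Weight each subgroup mean by Nₕ/N and sum.
Σ Nₕx̄ₕ = 80870·496.82 + 128122·417.66 + 126661·460.94 + 138758·545.30 + 30771·369.83 + 34465·403.76 = 40177833.4 + 53511434.52 + 58383121.34 + 75664737.4 + 11380038.93 + 13915588.4 = 253032753.99.
Divide by N: 253032753.99 / 539647 = 468.8857... → 468.89.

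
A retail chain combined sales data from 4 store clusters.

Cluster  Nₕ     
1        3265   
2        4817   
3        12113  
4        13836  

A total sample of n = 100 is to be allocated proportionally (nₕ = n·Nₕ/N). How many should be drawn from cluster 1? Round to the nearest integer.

Share of cluster 1 = 3265/34031 = 0.09594.
Allocate 100 × 0.09594 = 9.594... → 10.

10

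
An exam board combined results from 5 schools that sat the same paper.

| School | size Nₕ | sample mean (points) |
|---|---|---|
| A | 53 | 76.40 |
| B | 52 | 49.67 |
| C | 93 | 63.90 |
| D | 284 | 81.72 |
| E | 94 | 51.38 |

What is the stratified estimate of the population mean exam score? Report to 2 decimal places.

70.51

N = 53 + 52 + 93 + 284 + 94 = 576.
Overall mean = Σ (Nₕ/N)·x̄ₕ — weight by population share, not a simple average.
Σ Nₕx̄ₕ = 53·76.40 + 52·49.67 + 93·63.90 + 284·81.72 + 94·51.38 = 4049.2 + 2582.84 + 5942.7 + 23208.48 + 4829.72 = 40612.94.
Divide by N: 40612.94 / 576 = 70.5086... → 70.51.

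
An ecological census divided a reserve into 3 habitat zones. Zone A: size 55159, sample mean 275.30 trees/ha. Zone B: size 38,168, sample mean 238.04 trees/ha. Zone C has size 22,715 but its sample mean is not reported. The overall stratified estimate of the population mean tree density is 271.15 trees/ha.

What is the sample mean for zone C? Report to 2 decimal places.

Σ Nₕx̄ₕ = N·μ, so 22715·x̄_C = 116042·271.15 − (55159·275.30 + 38168·238.04).
= 31464788.3 − 24270783.42 = 7194004.88.
x̄_C = 7194004.88 / 22715 = 316.7072... → 316.71.

316.71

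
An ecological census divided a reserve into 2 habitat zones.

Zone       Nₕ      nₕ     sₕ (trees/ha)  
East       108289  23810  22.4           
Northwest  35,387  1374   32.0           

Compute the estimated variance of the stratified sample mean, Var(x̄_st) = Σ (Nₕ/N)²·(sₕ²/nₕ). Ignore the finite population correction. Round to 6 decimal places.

N = 143676. Term for each stratum: Wₕ²sₕ²/nₕ.
Var(x̄_st) = 0.011971178 + 0.045209766 = 0.057180943 → 0.057181.

0.057181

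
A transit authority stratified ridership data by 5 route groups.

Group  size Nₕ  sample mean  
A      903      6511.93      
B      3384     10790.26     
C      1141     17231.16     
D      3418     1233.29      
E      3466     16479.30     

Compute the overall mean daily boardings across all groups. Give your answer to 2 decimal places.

10021.76

N = 903 + 3384 + 1141 + 3418 + 3466 = 12312.
Overall mean = Σ (Nₕ/N)·x̄ₕ — weight by population share, not a simple average.
Σ Nₕx̄ₕ = 903·6511.93 + 3384·10790.26 + 1141·17231.16 + 3418·1233.29 + 3466·16479.30 = 5880272.79 + 36514239.84 + 19660753.56 + 4215385.22 + 57117253.8 = 123387905.21.
Divide by N: 123387905.21 / 12312 = 10021.7597... → 10021.76.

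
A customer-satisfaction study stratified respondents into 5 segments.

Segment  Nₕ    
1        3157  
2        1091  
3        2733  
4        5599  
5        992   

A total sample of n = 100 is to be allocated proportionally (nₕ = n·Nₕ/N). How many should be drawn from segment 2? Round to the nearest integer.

8

N = 3157 + 1091 + 2733 + 5599 + 992 = 13572.
n_2 = 100·1091/13572 = 8.039... → 8.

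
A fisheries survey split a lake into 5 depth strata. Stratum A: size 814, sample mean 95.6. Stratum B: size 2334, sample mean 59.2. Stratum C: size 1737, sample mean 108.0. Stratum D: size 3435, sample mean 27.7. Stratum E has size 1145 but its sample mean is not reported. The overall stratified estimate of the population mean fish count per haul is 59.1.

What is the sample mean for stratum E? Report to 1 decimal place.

N = 814 + 2334 + 1737 + 3435 + 1145 = 9465.
Overall total = μ·N = 59.1·9465 = 559381.5.
Subtract the known strata: 814·95.6 + 2334·59.2 + 1737·108.0 + 3435·27.7 = 498736.7.
Remaining total for stratum E: 559381.5 − 498736.7 = 60644.8.
Divide by its size: 60644.8 / 1145 = 52.965... → 53.0.

53.0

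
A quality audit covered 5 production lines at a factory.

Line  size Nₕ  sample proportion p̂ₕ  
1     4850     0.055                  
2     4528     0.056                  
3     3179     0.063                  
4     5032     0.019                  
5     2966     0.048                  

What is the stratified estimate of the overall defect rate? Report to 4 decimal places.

0.0466

Wₕ = Nₕ/N with N = 20555: 0.2360, 0.2203, 0.1547, 0.2448, 0.1443.
p̂_st = 0.2360·0.055 + 0.2203·0.056 + 0.1547·0.063 + 0.2448·0.019 + 0.1443·0.048 ≈ 0.046634... → 0.0466.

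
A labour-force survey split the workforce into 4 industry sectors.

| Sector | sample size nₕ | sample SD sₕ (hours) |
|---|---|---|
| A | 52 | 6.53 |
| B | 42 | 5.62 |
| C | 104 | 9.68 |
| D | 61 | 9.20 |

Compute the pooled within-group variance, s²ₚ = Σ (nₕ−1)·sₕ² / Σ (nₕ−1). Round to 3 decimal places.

71.370

A: (52−1)·6.53² = 51·42.6409 = 2174.6859
B: (42−1)·5.62² = 41·31.5844 = 1294.9604
C: (104−1)·9.68² = 103·93.7024 = 9651.3472
D: (61−1)·9.20² = 60·84.64 = 5078.4
Numerator = 18199.3935; denominator = Σ(nₕ−1) = 255.
s²ₚ = 18199.3935/255 = 71.37017... → 71.370.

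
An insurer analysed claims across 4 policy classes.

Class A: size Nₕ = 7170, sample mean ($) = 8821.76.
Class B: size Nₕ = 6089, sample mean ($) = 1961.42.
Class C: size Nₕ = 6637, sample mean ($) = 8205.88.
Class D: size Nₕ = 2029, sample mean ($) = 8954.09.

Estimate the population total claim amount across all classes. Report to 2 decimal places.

Estimate total by summing Nₕ·x̄ₕ over strata.
7170·8821.76 + 6089·1961.42 + 6637·8205.88 + 2029·8954.09 = 63252019.2 + 11943086.38 + 54462425.56 + 18167848.61 = 147825379.75.

147825379.75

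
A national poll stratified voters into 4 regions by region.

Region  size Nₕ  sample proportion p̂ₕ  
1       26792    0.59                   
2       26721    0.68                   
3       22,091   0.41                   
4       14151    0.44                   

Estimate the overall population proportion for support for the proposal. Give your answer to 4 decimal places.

0.5488

Wₕ = Nₕ/N with N = 89755: 0.2985, 0.2977, 0.2461, 0.1577.
p̂_st = 0.2985·0.59 + 0.2977·0.68 + 0.2461·0.41 + 0.1577·0.44 ≈ 0.548842... → 0.5488.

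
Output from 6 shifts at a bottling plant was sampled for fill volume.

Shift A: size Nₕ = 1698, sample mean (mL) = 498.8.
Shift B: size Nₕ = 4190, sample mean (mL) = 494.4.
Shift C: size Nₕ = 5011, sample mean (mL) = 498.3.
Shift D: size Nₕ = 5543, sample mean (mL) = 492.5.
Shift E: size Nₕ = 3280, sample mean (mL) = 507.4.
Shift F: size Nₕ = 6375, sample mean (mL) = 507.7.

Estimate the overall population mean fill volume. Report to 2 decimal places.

499.91

N = 26097; weights Wₕ = Nₕ/N = (0.0651, 0.1606, 0.1920, 0.2124, 0.1257, 0.2443).
x̄_st = Σ Wₕ·x̄ₕ = 0.0651·498.8 + 0.1606·494.4 + 0.1920·498.3 + 0.2124·492.5 + 0.1257·507.4 + 0.2443·507.7 ≈ 499.9144...
→ 499.91.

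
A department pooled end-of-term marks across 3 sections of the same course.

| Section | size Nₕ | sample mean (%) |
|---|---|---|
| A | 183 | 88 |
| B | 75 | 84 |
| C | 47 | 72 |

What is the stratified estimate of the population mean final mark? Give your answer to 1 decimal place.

N = 183 + 75 + 47 = 305.
Overall mean = Σ (Nₕ/N)·x̄ₕ — weight by population share, not a simple average.
Σ Nₕx̄ₕ = 183·88 + 75·84 + 47·72 = 16104 + 6300 + 3384 = 25788.
Divide by N: 25788 / 305 = 84.551... → 84.6.

84.6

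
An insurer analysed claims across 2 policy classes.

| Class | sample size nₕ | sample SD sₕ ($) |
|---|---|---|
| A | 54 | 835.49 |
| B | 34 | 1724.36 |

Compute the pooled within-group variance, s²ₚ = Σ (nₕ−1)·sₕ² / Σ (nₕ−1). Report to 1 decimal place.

1571152.1

Degrees of freedom: 53 + 33 = 86.
Σ(nₕ−1)sₕ² = 53·698043.5401 + 33·2973417.4096 = 135119082.1421.
s²ₚ = 135119082.1421 / 86 = 1571152.118... → 1571152.1.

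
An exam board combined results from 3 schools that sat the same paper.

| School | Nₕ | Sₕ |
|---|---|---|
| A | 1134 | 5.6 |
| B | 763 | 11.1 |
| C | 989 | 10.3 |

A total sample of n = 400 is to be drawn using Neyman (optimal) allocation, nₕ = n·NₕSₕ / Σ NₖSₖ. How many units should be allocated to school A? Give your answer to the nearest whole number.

102

Σ NₕSₕ = 1134·5.6 + 763·11.1 + 989·10.3 = 25006.4.
Share for A: 6350.4/25006.4 = 0.25395.
n_A = 400 × 0.25395 = 101.580... → 102.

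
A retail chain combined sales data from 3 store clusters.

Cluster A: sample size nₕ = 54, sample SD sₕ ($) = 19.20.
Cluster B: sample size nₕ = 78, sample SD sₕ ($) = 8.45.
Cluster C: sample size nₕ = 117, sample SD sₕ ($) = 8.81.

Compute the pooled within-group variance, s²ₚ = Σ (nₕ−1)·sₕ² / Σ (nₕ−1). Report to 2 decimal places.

Degrees of freedom: 53 + 77 + 116 = 246.
Σ(nₕ−1)sₕ² = 53·368.64 + 77·71.4025 + 116·77.6161 = 34039.3801.
s²ₚ = 34039.3801 / 246 = 138.3715... → 138.37.

138.37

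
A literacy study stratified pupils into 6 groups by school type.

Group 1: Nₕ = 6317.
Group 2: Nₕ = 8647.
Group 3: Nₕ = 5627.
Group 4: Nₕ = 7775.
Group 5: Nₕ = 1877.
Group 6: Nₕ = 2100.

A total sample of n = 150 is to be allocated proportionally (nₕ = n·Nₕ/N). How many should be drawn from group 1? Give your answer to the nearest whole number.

29

N = 6317 + 8647 + 5627 + 7775 + 1877 + 2100 = 32343.
n_1 = 150·6317/32343 = 29.297... → 29.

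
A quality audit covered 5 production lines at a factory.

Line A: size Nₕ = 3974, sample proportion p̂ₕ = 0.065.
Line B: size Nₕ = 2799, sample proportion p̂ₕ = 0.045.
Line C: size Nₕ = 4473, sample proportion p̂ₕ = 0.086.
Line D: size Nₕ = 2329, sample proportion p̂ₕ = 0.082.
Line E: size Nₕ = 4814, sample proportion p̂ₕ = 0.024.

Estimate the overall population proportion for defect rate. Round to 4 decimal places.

Wₕ = Nₕ/N with N = 18389: 0.2161, 0.1522, 0.2432, 0.1267, 0.2618.
p̂_st = 0.2161·0.065 + 0.1522·0.045 + 0.2432·0.086 + 0.1267·0.082 + 0.2618·0.024 ≈ 0.058484... → 0.0585.

0.0585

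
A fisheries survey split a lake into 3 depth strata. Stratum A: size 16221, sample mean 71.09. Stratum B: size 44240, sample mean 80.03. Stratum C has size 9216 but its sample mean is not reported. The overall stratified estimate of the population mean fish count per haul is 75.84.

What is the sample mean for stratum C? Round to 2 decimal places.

N = 16221 + 44240 + 9216 = 69677.
Overall total = μ·N = 75.84·69677 = 5284303.68.
Subtract the known strata: 16221·71.09 + 44240·80.03 = 4693678.09.
Remaining total for stratum C: 5284303.68 − 4693678.09 = 590625.59.
Divide by its size: 590625.59 / 9216 = 64.0870... → 64.09.

64.09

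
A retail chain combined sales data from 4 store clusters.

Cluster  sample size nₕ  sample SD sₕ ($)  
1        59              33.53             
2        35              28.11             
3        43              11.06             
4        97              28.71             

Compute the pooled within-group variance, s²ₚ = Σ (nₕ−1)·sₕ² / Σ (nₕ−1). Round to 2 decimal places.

766.70

1: (59−1)·33.53² = 58·1124.2609 = 65207.1322
2: (35−1)·28.11² = 34·790.1721 = 26865.8514
3: (43−1)·11.06² = 42·122.3236 = 5137.5912
4: (97−1)·28.71² = 96·824.2641 = 79129.3536
Numerator = 176339.9284; denominator = Σ(nₕ−1) = 230.
s²ₚ = 176339.9284/230 = 766.6953... → 766.70.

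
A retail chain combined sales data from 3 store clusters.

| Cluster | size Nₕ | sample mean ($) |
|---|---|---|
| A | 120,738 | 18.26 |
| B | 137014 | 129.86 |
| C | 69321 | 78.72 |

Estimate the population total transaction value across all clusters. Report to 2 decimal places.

Population total = Σ Nₕ·x̄ₕ (each stratum's size times its mean).
120738·18.26 + 137014·129.86 + 69321·78.72 = 2204675.88 + 17792638.04 + 5456949.12 = 25454263.04.

25454263.04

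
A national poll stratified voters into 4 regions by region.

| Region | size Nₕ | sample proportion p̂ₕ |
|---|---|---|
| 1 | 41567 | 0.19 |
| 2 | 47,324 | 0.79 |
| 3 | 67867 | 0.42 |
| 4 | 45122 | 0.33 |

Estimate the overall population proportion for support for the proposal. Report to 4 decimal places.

0.4393

N = 41567 + 47324 + 67867 + 45122 = 201880.
Overall proportion = Σ (Nₕ/N)·p̂ₕ.
Σ Nₕp̂ₕ = 7897.73 + 37385.96 + 28504.14 + 14890.26 = 88678.09.
88678.09 / 201880 = 0.439261... → 0.4393.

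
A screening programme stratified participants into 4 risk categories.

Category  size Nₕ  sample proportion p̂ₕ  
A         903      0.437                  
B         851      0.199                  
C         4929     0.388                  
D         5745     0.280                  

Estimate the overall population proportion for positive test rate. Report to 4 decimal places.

Wₕ = Nₕ/N with N = 12428: 0.0727, 0.0685, 0.3966, 0.4623.
p̂_st = 0.0727·0.437 + 0.0685·0.199 + 0.3966·0.388 + 0.4623·0.280 ≈ 0.328694... → 0.3287.

0.3287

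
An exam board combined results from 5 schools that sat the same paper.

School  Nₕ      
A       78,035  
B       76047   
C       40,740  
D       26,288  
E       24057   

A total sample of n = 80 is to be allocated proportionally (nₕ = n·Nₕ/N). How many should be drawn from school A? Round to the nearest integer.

25

Share of school A = 78035/245167 = 0.31829.
Allocate 80 × 0.31829 = 25.463... → 25.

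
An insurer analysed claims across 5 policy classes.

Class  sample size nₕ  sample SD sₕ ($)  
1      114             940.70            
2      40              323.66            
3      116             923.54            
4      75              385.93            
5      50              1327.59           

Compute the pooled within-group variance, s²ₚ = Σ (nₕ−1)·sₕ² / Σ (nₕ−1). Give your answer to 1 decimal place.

1: (114−1)·940.70² = 113·884916.49 = 99995563.37
2: (40−1)·323.66² = 39·104755.7956 = 4085476.0284
3: (116−1)·923.54² = 115·852926.1316 = 98086505.134
4: (75−1)·385.93² = 74·148941.9649 = 11021705.4026
5: (50−1)·1327.59² = 49·1762495.2081 = 86362265.1969
Numerator = 299551515.1319; denominator = Σ(nₕ−1) = 390.
s²ₚ = 299551515.1319/390 = 768080.808... → 768080.8.

768080.8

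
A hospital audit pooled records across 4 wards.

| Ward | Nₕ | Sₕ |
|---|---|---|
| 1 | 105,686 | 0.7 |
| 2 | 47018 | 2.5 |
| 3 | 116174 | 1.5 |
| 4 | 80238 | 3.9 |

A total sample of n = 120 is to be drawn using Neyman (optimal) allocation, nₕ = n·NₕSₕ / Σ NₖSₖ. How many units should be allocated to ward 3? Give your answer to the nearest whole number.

31

Σ NₕSₕ = 105686·0.7 + 47018·2.5 + 116174·1.5 + 80238·3.9 = 678714.4.
Share for 3: 174261/678714.4 = 0.25675.
n_3 = 120 × 0.25675 = 30.810... → 31.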